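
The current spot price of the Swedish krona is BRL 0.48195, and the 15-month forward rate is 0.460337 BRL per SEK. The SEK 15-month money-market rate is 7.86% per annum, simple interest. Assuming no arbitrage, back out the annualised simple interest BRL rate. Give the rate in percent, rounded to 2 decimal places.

T = 15/12 years.
F/S = 0.460337/0.48195 = 0.9551551 = (growth of BRL) / (growth of SEK).
The SEK side grows by 1 + 0.0786×15/12 = 1.098250.
So the BRL growth factor = 1.0489991.
(1.0489991 − 1)/T = 0.039199, i.e. 3.92%.

3.92%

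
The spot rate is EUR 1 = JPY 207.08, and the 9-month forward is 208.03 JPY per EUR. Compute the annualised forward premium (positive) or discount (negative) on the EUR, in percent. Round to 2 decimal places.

T = 9/12 years.
(F − S)/S = (208.03 − 207.08)/207.08 = 0.0045876.
×(1/T) gives 0.61% p.a.

+0.61%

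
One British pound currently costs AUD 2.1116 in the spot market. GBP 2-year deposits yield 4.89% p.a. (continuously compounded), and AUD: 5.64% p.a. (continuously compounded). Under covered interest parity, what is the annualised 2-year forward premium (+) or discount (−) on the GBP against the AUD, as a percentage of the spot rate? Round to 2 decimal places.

+0.76%

T = 2 years.
F = S · g_AUD/g_GBP = 2.1116 × 1.119408/1.1027422 = 2.1435127.
(F − S)/S ÷ T = (2.1435127 − 2.1116)/2.1116/2 = 0.007557 → 0.76%.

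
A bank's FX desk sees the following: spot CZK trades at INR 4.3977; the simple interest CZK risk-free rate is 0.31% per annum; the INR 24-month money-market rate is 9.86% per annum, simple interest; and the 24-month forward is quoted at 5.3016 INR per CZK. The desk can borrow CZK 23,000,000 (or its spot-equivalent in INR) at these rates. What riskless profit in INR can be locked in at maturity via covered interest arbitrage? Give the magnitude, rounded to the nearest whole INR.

T = 2 years.
Keep in CZK, deliver into the forward: 23,000,000·1.006200·5.3016 = INR 122,692,808.16.
Swap to INR now, deposit: 23,000,000·4.3977·1.197200 = INR 121,093,308.12.
The quoted forward overvalues CZK, so borrow INR, buy CZK at spot, deposit the CZK at 0.31%, and sell the proceeds forward at 5.3016.
Arbitrage profit = |122,692,808.16 − 121,093,308.12| = INR 1,599,500.

INR 1,599,500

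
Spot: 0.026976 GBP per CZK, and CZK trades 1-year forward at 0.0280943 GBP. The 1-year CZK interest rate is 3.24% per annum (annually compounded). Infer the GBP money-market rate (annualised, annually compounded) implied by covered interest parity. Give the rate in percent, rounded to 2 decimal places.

7.52%

T = 1 year.
By CIP, F/S equals the GBP-to-CZK growth ratio: 0.0280943/0.026976 = 1.0414554.
CZK growth factor: (1 + 0.0324)^1 = 1.032400.
So the GBP growth factor = 1.0751986.
Annualise: 1.0751986^(1/1) − 1 = 0.075199 = 7.52%.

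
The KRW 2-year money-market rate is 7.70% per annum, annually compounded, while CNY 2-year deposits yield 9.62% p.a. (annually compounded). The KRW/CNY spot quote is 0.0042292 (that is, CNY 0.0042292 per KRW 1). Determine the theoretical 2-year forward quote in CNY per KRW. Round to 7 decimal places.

0.0043813

T = 2 years.
CNY accumulates by (1 + 0.0962)^2 = 1.2016544.
Growth of 1 KRW over T: (1 + 0.0770)^2 = 1.159929.
Forward (CNY per KRW) = 0.0042292 × 1.2016544 / 1.159929 = 0.004381334.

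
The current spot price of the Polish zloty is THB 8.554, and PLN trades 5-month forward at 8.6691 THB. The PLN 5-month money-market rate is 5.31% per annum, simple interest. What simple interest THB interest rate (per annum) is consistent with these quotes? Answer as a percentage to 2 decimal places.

8.61%

T = 5/12 years.
By CIP, F/S equals the THB-to-PLN growth ratio: 8.6691/8.554 = 1.0134557.
The PLN side grows by 1 + 0.0531×5/12 = 1.022125.
Hence g_THB = 1.0358784.
r = (1.0358784 − 1)/(5/12) = 0.086108 → 8.61%.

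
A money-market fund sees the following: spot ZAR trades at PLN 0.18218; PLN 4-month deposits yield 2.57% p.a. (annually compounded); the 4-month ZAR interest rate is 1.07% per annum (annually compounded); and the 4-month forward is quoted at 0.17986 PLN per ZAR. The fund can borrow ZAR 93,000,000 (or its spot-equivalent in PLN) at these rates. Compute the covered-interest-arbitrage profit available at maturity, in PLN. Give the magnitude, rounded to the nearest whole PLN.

PLN 300,229

T = 4/12 years.
Invest the ZAR and cover forward: 93,000,000 × 1.0035540206 × 0.17986 = PLN 16,786,428.03.
Convert at spot and invest in PLN: 93,000,000 × 0.18218 × 1.0084943091 = PLN 17,086,656.87.
The quoted forward undervalues ZAR, so borrow ZAR, convert to PLN at spot, deposit the PLN at 2.57%, and buy ZAR forward at 0.17986 to cover the loan.
Profit = 17,086,656.87 − 16,786,428.03 = PLN 300,229.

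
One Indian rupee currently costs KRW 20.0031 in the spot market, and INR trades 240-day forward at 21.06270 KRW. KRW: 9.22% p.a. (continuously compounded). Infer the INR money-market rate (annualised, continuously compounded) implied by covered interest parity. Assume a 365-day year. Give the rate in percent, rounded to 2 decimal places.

1.37%

T = 240/365 years.
By CIP, F/S equals the KRW-to-INR growth ratio: 21.0627/20.0031 = 1.0529718.
The KRW side grows by e^(0.0922×240/365) = 1.062500.
That pins the INR growth at 1.0090489.
r = ln(1.0090489)/(240/365) = 0.013700 → 1.37%.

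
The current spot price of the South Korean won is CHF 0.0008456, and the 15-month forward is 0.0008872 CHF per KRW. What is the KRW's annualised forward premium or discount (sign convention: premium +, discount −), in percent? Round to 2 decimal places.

+3.94%

T = 15/12 years.
Period premium: (0.0008872 − 0.0008456)/0.0008456 = 0.0491958.
Per annum: 0.0491958 / (15/12) = 0.039357 = 3.94%.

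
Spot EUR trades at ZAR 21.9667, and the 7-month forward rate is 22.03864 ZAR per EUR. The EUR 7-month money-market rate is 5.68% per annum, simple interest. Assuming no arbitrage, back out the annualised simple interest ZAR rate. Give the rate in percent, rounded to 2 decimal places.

T = 7/12 years.
By CIP, F/S equals the ZAR-to-EUR growth ratio: 22.03864/21.9667 = 1.0032750.
EUR growth factor: 1 + 0.0568×7/12 = 1.0331333.
Hence g_ZAR = 1.0365168.
(1.0365168 − 1)/T = 0.062600, i.e. 6.26%.

6.26%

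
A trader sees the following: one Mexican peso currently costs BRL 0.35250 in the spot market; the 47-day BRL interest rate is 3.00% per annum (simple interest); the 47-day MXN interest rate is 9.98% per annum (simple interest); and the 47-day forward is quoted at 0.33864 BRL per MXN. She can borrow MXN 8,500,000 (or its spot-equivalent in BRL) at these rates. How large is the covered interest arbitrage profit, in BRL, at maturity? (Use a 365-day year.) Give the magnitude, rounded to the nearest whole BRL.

BRL 92,394

T = 47/365 years.
Invest the MXN and cover forward: 8,500,000 × 1.012850959 × 0.33864 = BRL 2,915,430.71.
Convert at spot and invest in BRL: 8,500,000 × 0.35250 × 1.003863014 = BRL 3,007,824.56.
The quoted forward undervalues MXN, so borrow MXN, convert to BRL at spot, deposit the BRL at 3.00%, and buy MXN forward at 0.33864 to cover the loan.
Arbitrage profit = |2,915,430.71 − 3,007,824.56| = BRL 92,394.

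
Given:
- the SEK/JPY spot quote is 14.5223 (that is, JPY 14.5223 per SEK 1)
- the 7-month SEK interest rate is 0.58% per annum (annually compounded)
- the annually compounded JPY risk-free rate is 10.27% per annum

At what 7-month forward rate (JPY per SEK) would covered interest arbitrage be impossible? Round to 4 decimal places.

T = 7/12 years.
JPY accumulates by (1 + 0.1027)^(7/12) = 1.0586851.
SEK growth factor: (1 + 0.0058)^(7/12) = 1.00337926.
So F = 14.5223 × 1.0586851 / 1.00337926 = 15.322763 (JPY/SEK).

15.3228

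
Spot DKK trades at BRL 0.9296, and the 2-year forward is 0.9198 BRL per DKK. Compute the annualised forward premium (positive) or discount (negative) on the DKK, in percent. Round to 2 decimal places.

-0.53%

T = 2 years.
Period premium: (0.9198 − 0.9296)/0.9296 = -0.0105422.
Annualise by dividing by T: -0.0105422 / 2 = -0.005271 → -0.53%.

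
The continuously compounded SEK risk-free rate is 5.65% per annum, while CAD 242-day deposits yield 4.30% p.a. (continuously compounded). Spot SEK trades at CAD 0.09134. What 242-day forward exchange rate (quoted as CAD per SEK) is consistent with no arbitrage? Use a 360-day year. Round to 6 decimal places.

0.090515

T = 242/360 years.
CAD growth factor: e^(0.0430×242/360) = 1.0293274.
SEK accumulates by e^(0.0565×242/360) = 1.038711.
Forward (CAD per SEK) = 0.09134 × 1.0293274 / 1.038711 = 0.09051484.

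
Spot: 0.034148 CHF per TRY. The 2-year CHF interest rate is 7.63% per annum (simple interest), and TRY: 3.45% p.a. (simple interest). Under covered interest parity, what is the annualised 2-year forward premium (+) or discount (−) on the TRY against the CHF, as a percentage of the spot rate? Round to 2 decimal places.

+3.91%

T = 2 years.
No-arbitrage forward: 0.034148 × 1.152600 / 1.069000 = 0.036818508 CHF/TRY.
Annualised premium = (F − S)/S × (1/T) = (0.036818508 − 0.034148)/0.034148 ÷ 2 = 3.91%.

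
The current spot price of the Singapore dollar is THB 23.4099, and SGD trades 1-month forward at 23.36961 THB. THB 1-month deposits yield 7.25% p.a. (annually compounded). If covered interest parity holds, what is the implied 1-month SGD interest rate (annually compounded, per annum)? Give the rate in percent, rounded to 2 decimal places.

T = 1/12 years.
By CIP, F/S equals the THB-to-SGD growth ratio: 23.36961/23.4099 = 0.9982789.
THB growth factor: (1 + 0.0725)^(1/12) = 1.0058497.
Hence g_SGD = 1.0075839.
r = 1.0075839^(12/1) − 1 = 0.094900 → 9.49%.

9.49%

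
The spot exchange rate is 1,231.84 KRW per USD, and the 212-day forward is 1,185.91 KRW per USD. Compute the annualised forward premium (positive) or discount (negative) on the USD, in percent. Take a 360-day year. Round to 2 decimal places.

T = 212/360 years.
USD trades forward at -3.72857% vs spot over the period.
Annualise by dividing by T: -0.0372857 / (212/360) = -0.063315 → -6.33%.

-6.33%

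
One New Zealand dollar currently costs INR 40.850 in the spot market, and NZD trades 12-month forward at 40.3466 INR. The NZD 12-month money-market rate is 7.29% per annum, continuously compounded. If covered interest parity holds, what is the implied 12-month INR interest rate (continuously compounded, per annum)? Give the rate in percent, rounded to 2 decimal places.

6.05%

T = 1 year.
By CIP, F/S equals the INR-to-NZD growth ratio: 40.3466/40.85 = 0.9876769.
The NZD side grows by e^(0.0729×1) = 1.075623.
Hence g_INR = 1.062368.
Take logs: ln 1.062368 / 1 = 0.060500, so 6.05%.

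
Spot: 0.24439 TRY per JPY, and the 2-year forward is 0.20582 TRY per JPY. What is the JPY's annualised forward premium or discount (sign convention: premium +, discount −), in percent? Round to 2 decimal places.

T = 2 years.
Period premium: (0.20582 − 0.24439)/0.24439 = -0.1578215.
Per annum: -0.1578215 / 2 = -0.078911 = -7.89%.

-7.89%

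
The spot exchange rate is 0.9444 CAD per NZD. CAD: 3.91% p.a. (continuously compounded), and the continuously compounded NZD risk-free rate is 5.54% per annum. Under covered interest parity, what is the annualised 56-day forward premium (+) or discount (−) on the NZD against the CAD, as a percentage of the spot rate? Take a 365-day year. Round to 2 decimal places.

T = 56/365 years.
F = S · g_CAD/g_NZD = 0.9444 × 1.0060169/1.008536 = 0.9420411.
Annualised premium = (F − S)/S × (1/T) = (0.9420411 − 0.9444)/0.9444 ÷ (56/365) = -1.63%.

-1.63%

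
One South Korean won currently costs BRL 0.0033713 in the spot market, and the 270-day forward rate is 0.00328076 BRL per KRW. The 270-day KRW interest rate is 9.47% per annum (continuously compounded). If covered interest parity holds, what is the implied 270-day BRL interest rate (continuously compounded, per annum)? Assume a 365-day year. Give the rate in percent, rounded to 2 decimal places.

5.79%

T = 270/365 years.
CIP gives F = S · g_BRL/g_KRW, so g_BRL/g_KRW = 0.00328076/0.0033713 = 0.9731439.
KRW growth factor: e^(0.0947×270/365) = 1.072564.
Hence g_BRL = 1.0437591.
r = ln(1.0437591)/(270/365) = 0.057898 → 5.79%.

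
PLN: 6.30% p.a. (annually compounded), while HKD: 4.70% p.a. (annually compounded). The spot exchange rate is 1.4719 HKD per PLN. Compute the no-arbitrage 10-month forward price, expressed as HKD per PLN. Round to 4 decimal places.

T = 10/12 years.
HKD accumulates by (1 + 0.0470)^(10/12) = 1.039016.
Growth of 1 PLN over T: (1 + 0.0630)^(10/12) = 1.0522309.
Forward (HKD per PLN) = 1.4719 × 1.039016 / 1.0522309 = 1.453415.

1.4534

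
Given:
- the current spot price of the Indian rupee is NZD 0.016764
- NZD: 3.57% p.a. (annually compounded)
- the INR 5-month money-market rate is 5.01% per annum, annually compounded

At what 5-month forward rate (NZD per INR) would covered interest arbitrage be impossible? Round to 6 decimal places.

0.016668

T = 5/12 years.
NZD growth factor: (1 + 0.0357)^(5/12) = 1.014723.
INR growth factor: (1 + 0.0501)^(5/12) = 1.0205778.
CIP: F = S · (grow NZD)/(grow INR) = 0.016764 × 1.014723/1.0205778 = 0.01666783 NZD per INR.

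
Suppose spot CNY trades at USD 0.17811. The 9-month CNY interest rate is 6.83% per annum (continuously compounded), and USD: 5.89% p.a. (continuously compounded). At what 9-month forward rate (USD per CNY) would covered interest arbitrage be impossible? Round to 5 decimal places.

0.17686

T = 9/12 years.
USD growth factor: e^(0.0589×9/12) = 1.0451652.
CNY growth factor: e^(0.0683×9/12) = 1.0525597.
CIP: F = S · (grow USD)/(grow CNY) = 0.17811 × 1.0451652/1.0525597 = 0.1768587 USD per CNY.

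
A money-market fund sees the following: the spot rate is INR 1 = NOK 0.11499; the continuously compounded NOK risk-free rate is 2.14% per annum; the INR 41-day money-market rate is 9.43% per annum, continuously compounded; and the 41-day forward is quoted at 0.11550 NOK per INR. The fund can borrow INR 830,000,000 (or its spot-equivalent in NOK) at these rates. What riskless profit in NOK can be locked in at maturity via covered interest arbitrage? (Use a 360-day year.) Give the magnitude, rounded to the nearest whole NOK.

T = 41/360 years.
Route A — deposit INR, sell forward: 830,000,000 × 1.0107976001 × 0.11550 = NOK 96,900,111.93.
Route B — convert at spot, deposit NOK: 830,000,000 × 0.11499 × 1.0024401947 = NOK 95,674,596.33.
The quoted forward overvalues INR, so borrow NOK, buy INR at spot, deposit the INR at 9.43%, and sell the proceeds forward at 0.11550.
Profit = 96,900,111.93 − 95,674,596.33 = NOK 1,225,516.

NOK 1,225,516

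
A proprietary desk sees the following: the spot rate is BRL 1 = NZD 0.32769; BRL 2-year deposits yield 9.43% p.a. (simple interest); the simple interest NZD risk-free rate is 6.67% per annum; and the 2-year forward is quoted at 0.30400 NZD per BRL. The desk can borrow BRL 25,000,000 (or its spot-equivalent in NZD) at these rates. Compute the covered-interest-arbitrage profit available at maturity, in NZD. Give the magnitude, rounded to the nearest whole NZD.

T = 2 years.
Route A — deposit BRL, sell forward: 25,000,000 × 1.188600 × 0.30400 = NZD 9,033,360.00.
Route B — convert at spot, deposit NZD: 25,000,000 × 0.32769 × 1.133400 = NZD 9,285,096.15.
The quoted forward undervalues BRL, so borrow BRL, convert to NZD at spot, deposit the NZD at 6.67%, and buy BRL forward at 0.30400 to cover the loan.
Arbitrage profit = |9,033,360.00 − 9,285,096.15| = NZD 251,736.

NZD 251,736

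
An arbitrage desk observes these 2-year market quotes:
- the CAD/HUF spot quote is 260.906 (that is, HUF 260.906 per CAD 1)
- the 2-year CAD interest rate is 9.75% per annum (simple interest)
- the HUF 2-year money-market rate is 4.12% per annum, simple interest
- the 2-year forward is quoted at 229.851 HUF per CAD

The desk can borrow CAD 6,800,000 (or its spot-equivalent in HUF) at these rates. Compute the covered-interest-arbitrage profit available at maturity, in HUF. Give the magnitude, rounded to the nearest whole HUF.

T = 2 years.
Keep in CAD, deliver into the forward: 6,800,000·1.195000·229.851 = HUF 1,867,769,226.00.
Swap to HUF now, deposit: 6,800,000·260.906·1.082400 = HUF 1,920,351,649.92.
The quoted forward undervalues CAD, so borrow CAD, convert to HUF at spot, deposit the HUF at 4.12%, and buy CAD forward at 229.851 to cover the loan.
Arbitrage profit = |1,867,769,226.00 − 1,920,351,649.92| = HUF 52,582,424.

HUF 52,582,424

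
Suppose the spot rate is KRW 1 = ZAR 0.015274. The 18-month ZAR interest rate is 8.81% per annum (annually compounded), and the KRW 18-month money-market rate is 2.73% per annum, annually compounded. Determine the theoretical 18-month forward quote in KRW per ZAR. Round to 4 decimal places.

T = 18/12 years.
ZAR growth factor: (1 + 0.0881)^(18/12) = 1.13501922.
Growth of 1 KRW over T: (1 + 0.0273)^(18/12) = 1.04122822.
Forward (ZAR per KRW) = 0.015274 × 1.13501922 / 1.04122822 = 0.016649840.
Invert for KRW per ZAR: 1 / 0.016649840 = 60.0606.

60.0606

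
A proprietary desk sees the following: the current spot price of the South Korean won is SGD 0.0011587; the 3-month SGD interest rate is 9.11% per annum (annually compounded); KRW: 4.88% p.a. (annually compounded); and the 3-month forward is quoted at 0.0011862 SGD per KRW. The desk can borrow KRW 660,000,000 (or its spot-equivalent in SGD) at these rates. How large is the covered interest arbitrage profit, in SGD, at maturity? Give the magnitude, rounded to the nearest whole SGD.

SGD 10,680

T = 3/12 years.
Keep in KRW, deliver into the forward: 660,000,000·1.01198289·0.0011862 = SGD 792,273.31.
Swap to SGD now, deposit: 660,000,000·0.0011587·1.02203587 = SGD 781,593.76.
The quoted forward overvalues KRW, so borrow SGD, buy KRW at spot, deposit the KRW at 4.88%, and sell the proceeds forward at 0.0011862.
Profit = 792,273.31 − 781,593.76 = SGD 10,680.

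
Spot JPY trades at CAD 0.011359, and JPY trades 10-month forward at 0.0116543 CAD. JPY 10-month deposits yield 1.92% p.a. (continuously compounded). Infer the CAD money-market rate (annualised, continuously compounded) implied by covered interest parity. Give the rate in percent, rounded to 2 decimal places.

T = 10/12 years.
F/S = 0.0116543/0.011359 = 1.0259970 = (growth of CAD) / (growth of JPY).
The JPY side grows by e^(0.0192×10/12) = 1.0161287.
That pins the CAD growth at 1.042545.
r = ln(1.042545)/(10/12) = 0.049998 → 5.00%.

5.00%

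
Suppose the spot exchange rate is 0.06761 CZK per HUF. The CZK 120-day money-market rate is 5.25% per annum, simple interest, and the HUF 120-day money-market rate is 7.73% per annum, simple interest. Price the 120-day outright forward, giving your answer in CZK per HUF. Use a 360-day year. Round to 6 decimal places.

0.067065

T = 120/360 years.
CZK accumulates by 1 + 0.0525×120/360 = 1.017500.
HUF growth factor: 1 + 0.0773×120/360 = 1.0257667.
Forward (CZK per HUF) = 0.06761 × 1.017500 / 1.0257667 = 0.06706513.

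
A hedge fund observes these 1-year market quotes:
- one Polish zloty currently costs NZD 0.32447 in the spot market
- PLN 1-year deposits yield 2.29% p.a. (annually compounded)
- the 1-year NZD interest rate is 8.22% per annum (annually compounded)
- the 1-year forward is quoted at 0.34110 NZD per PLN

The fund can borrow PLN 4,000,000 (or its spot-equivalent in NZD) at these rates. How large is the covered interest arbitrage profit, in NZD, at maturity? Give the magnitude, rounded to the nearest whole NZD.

NZD 8,921

T = 1 year.
Invest the PLN and cover forward: 4,000,000 × 1.022900 × 0.34110 = NZD 1,395,644.76.
Convert at spot and invest in NZD: 4,000,000 × 0.32447 × 1.082200 = NZD 1,404,565.74.
The quoted forward undervalues PLN, so borrow PLN, convert to NZD at spot, deposit the NZD at 8.22%, and buy PLN forward at 0.34110 to cover the loan.
The gap between the two covered legs is NZD 8,921.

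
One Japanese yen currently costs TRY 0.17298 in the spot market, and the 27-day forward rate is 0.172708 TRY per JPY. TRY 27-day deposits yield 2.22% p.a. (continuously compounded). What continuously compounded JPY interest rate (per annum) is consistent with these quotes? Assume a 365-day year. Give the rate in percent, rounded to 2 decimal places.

4.35%

T = 27/365 years.
F/S = 0.172708/0.17298 = 0.9984276 = (growth of TRY) / (growth of JPY).
TRY growth factor: e^(0.0222×27/365) = 1.0016435.
Hence g_JPY = 1.003221.
Take logs: ln 1.003221 / (27/365) = 0.043473, so 4.35%.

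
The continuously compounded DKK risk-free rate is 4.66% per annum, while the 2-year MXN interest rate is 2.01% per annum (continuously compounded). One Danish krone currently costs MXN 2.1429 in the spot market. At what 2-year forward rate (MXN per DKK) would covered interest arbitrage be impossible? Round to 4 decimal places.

2.0323

T = 2 years.
MXN growth factor: e^(0.0201×2) = 1.041019.
DKK accumulates by e^(0.0466×2) = 1.0976812.
Forward (MXN per DKK) = 2.1429 × 1.041019 / 1.0976812 = 2.032284.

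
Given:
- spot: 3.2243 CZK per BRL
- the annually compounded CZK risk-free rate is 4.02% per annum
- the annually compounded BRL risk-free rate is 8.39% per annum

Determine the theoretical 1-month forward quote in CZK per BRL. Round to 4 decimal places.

T = 1/12 years.
Growth of 1 CZK over T: (1 + 0.0402)^(1/12) = 1.0032898.
BRL growth factor: (1 + 0.0839)^(1/12) = 1.0067364.
CIP: F = S · (grow CZK)/(grow BRL) = 3.2243 × 1.0032898/1.0067364 = 3.213261 CZK per BRL.

3.2133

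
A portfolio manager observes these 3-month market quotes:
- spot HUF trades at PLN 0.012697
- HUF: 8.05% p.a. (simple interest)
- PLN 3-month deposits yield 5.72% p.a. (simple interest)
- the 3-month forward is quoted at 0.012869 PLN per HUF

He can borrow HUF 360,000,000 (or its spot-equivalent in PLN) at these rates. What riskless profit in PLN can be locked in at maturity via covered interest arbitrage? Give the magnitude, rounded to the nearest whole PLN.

PLN 89,792

T = 3/12 years.
Route A — deposit HUF, sell forward: 360,000,000 × 1.020125 × 0.012869 = PLN 4,726,075.91.
Route B — convert at spot, deposit PLN: 360,000,000 × 0.012697 × 1.014300 = PLN 4,636,284.16.
The quoted forward overvalues HUF, so borrow PLN, buy HUF at spot, deposit the HUF at 8.05%, and sell the proceeds forward at 0.012869.
Profit = 4,726,075.91 − 4,636,284.16 = PLN 89,792.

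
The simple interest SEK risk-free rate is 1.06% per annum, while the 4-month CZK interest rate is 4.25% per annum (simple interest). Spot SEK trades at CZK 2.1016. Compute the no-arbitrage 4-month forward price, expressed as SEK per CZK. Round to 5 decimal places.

T = 4/12 years.
CZK growth factor: 1 + 0.0425×4/12 = 1.0141667.
SEK accumulates by 1 + 0.0106×4/12 = 1.0035333.
So F = 2.1016 × 1.0141667 / 1.0035333 = 2.123868 (CZK/SEK).
Invert for SEK per CZK: 1 / 2.123868 = 0.47084.

0.47084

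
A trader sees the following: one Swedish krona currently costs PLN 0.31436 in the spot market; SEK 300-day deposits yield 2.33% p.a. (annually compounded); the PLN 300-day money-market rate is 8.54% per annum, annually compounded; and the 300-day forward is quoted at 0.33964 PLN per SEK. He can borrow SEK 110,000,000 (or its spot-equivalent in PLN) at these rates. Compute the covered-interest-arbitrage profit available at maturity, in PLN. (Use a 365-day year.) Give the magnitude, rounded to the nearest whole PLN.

T = 300/365 years.
Keep in SEK, deliver into the forward: 110,000,000·1.0191113128·0.33964 = PLN 38,074,406.29.
Swap to PLN now, deposit: 110,000,000·0.31436·1.0696751449 = PLN 36,988,938.64.
The quoted forward overvalues SEK, so borrow PLN, buy SEK at spot, deposit the SEK at 2.33%, and sell the proceeds forward at 0.33964.
Arbitrage profit = |38,074,406.29 − 36,988,938.64| = PLN 1,085,468.

PLN 1,085,468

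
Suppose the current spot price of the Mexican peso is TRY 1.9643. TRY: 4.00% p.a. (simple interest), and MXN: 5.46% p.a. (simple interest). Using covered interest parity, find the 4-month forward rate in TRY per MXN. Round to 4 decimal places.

T = 4/12 years.
TRY growth factor: 1 + 0.0400×4/12 = 1.0133333.
MXN accumulates by 1 + 0.0546×4/12 = 1.018200.
So F = 1.9643 × 1.0133333 / 1.018200 = 1.954911 (TRY/MXN).

1.9549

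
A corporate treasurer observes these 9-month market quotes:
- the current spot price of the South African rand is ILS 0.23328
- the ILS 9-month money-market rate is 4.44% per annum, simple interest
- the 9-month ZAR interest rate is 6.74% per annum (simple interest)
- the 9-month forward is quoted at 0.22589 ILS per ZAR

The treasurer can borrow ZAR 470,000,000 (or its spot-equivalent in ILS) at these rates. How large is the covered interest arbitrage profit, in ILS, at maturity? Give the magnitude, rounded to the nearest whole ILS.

ILS 1,757,558

T = 9/12 years.
Keep in ZAR, deliver into the forward: 470,000,000·1.050550·0.22589 = ILS 111,535,107.57.
Swap to ILS now, deposit: 470,000,000·0.23328·1.033300 = ILS 113,292,665.28.
The quoted forward undervalues ZAR, so borrow ZAR, convert to ILS at spot, deposit the ILS at 4.44%, and buy ZAR forward at 0.22589 to cover the loan.
The gap between the two covered legs is ILS 1,757,558.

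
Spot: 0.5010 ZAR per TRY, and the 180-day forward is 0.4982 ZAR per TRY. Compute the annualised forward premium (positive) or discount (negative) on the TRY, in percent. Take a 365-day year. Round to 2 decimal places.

-1.13%

T = 180/365 years.
(F − S)/S = (0.4982 − 0.501)/0.501 = -0.0055888.
×(1/T) gives -1.13% p.a.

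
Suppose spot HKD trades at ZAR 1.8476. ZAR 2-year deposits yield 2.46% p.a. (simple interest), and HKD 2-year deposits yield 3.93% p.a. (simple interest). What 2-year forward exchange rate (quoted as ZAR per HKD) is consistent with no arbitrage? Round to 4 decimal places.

1.7972

T = 2 years.
Growth of 1 ZAR over T: 1 + 0.0246×2 = 1.049200.
HKD growth factor: 1 + 0.0393×2 = 1.078600.
So F = 1.8476 × 1.049200 / 1.078600 = 1.797239 (ZAR/HKD).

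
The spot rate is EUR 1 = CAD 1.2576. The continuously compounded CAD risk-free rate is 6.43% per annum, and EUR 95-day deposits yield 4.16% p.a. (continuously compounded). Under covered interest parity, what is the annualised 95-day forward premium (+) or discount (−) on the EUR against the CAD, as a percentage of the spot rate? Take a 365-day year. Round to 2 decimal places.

T = 95/365 years.
F = S · g_CAD/g_EUR = 1.2576 × 1.0168764/1.0108862 = 1.2650521.
Annualised premium = (F − S)/S × (1/T) = (1.2650521 − 1.2576)/1.2576 ÷ (95/365) = 2.28%.

+2.28%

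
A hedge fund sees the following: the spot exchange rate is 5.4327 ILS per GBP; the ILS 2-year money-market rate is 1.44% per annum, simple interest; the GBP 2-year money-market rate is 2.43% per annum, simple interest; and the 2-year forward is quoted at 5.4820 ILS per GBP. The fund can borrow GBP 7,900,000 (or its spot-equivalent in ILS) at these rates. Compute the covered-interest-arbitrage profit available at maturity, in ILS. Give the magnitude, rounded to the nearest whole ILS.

ILS 1,258,181

T = 2 years.
Route A — deposit GBP, sell forward: 7,900,000 × 1.048600 × 5.4820 = ILS 45,412,559.08.
Route B — convert at spot, deposit ILS: 7,900,000 × 5.4327 × 1.028800 = ILS 44,154,377.90.
The quoted forward overvalues GBP, so borrow ILS, buy GBP at spot, deposit the GBP at 2.43%, and sell the proceeds forward at 5.4820.
The gap between the two covered legs is ILS 1,258,181.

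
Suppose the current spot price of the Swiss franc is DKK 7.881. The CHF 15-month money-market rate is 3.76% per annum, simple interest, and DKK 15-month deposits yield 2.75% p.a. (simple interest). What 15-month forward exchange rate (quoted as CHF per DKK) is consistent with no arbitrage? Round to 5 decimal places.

T = 15/12 years.
DKK growth factor: 1 + 0.0275×15/12 = 1.034375.
Growth of 1 CHF over T: 1 + 0.0376×15/12 = 1.047000.
Forward (DKK per CHF) = 7.881 × 1.034375 / 1.047000 = 7.785969.
Invert for CHF per DKK: 1 / 7.785969 = 0.12844.

0.12844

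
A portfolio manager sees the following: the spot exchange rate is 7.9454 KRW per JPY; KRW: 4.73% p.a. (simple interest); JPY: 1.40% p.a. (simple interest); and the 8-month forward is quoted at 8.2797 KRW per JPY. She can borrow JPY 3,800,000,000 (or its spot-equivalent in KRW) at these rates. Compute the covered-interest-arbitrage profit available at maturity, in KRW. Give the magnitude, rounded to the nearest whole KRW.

KRW 611,922,563

T = 8/12 years.
Keep in JPY, deliver into the forward: 3,800,000,000·1.009333333333·8.2797 = KRW 31,756,513,359.99.
Swap to KRW now, deposit: 3,800,000,000·7.9454·1.031533333333 = KRW 31,144,590,797.32.
The quoted forward overvalues JPY, so borrow KRW, buy JPY at spot, deposit the JPY at 1.40%, and sell the proceeds forward at 8.2797.
Arbitrage profit = |31,756,513,359.99 − 31,144,590,797.32| = KRW 611,922,563.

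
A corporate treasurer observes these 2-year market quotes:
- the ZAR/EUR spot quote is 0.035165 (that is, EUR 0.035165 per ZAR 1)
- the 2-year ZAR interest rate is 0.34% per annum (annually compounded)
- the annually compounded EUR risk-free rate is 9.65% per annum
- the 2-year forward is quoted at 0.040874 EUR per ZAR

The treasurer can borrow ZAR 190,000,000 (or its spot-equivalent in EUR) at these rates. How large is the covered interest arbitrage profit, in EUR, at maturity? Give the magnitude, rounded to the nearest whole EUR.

T = 2 years.
Keep in ZAR, deliver into the forward: 190,000,000·1.00681156·0.040874 = EUR 7,818,958.98.
Swap to EUR now, deposit: 190,000,000·0.035165·1.20231225 = EUR 8,033,068.95.
The quoted forward undervalues ZAR, so borrow ZAR, convert to EUR at spot, deposit the EUR at 9.65%, and buy ZAR forward at 0.040874 to cover the loan.
Arbitrage profit = |7,818,958.98 − 8,033,068.95| = EUR 214,110.

EUR 214,110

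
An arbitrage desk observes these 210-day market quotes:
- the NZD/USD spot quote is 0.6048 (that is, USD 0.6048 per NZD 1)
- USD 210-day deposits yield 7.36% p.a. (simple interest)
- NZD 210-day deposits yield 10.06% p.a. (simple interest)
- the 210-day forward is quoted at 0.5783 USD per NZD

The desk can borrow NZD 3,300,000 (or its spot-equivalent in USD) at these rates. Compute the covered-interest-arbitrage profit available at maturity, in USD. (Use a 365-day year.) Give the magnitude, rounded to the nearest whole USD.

T = 210/365 years.
Route A — deposit NZD, sell forward: 3,300,000 × 1.057879452 × 0.5783 = USD 2,018,846.57.
Route B — convert at spot, deposit USD: 3,300,000 × 0.6048 × 1.042345205 = USD 2,080,354.25.
The quoted forward undervalues NZD, so borrow NZD, convert to USD at spot, deposit the USD at 7.36%, and buy NZD forward at 0.5783 to cover the loan.
The gap between the two covered legs is USD 61,508.

USD 61,508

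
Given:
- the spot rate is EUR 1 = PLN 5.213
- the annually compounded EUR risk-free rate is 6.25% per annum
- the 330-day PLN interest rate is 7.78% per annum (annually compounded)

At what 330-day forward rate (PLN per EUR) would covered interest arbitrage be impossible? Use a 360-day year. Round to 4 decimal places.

5.2818

T = 330/360 years.
PLN growth factor: (1 + 0.0778)^(330/360) = 1.0710917.
EUR growth factor: (1 + 0.0625)^(330/360) = 1.0571457.
Forward (PLN per EUR) = 5.213 × 1.0710917 / 1.0571457 = 5.281771.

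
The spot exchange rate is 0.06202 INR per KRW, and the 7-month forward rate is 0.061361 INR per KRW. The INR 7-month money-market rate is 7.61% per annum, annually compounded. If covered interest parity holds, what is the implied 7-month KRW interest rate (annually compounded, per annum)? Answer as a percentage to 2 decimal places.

9.60%

T = 7/12 years.
CIP gives F = S · g_INR/g_KRW, so g_INR/g_KRW = 0.061361/0.06202 = 0.9893744.
INR growth factor: (1 + 0.0761)^(7/12) = 1.0437121.
That pins the KRW growth at 1.0549213.
Annualise: 1.0549213^(12/7) − 1 = 0.095988 = 9.60%.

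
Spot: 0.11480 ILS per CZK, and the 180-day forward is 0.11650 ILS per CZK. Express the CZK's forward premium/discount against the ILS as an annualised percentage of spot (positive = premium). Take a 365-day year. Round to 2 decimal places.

T = 180/365 years.
(F − S)/S = (0.11650 − 0.1148)/0.1148 = 0.0148084.
×(1/T) gives 3.00% p.a.

+3.00%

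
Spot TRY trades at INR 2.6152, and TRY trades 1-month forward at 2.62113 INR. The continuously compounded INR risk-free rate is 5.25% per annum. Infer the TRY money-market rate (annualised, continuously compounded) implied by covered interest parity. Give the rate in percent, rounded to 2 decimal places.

2.53%

T = 1/12 years.
By CIP, F/S equals the INR-to-TRY growth ratio: 2.62113/2.6152 = 1.0022675.
The INR side grows by e^(0.0525×1/12) = 1.0043846.
So the TRY growth factor = 1.0021123.
Take logs: ln 1.0021123 / (1/12) = 0.025321, so 2.53%.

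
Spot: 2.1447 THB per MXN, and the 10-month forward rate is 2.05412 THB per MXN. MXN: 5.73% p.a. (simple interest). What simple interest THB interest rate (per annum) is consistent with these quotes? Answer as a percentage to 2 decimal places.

0.42%

T = 10/12 years.
CIP gives F = S · g_THB/g_MXN, so g_THB/g_MXN = 2.05412/2.1447 = 0.9577657.
MXN growth factor: 1 + 0.0573×10/12 = 1.047750.
Hence g_THB = 1.003499.
(1.003499 − 1)/T = 0.004199, i.e. 0.42%.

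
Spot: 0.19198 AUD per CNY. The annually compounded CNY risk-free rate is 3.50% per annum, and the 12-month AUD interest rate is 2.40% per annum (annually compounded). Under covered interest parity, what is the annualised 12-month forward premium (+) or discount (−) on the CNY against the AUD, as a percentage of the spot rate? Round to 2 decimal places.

-1.06%

T = 1 year.
CIP forward (AUD per CNY) = 0.19198 × 1.024000/1.035000 = 0.18993963.
Annualised premium = (F − S)/S × (1/T) = (0.18993963 − 0.19198)/0.19198 ÷ 1 = -1.06%.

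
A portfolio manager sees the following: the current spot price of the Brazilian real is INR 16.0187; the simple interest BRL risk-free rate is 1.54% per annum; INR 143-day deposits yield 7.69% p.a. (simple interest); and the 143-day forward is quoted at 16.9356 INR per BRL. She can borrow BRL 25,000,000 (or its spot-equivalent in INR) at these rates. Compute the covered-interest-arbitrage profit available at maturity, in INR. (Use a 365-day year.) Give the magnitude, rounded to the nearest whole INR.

T = 143/365 years.
Invest the BRL and cover forward: 25,000,000 × 1.00603342466 × 16.9356 = INR 425,944,491.67.
Convert at spot and invest in INR: 25,000,000 × 16.0187 × 1.03012794521 = INR 412,532,762.90.
The quoted forward overvalues BRL, so borrow INR, buy BRL at spot, deposit the BRL at 1.54%, and sell the proceeds forward at 16.9356.
The gap between the two covered legs is INR 13,411,729.

INR 13,411,729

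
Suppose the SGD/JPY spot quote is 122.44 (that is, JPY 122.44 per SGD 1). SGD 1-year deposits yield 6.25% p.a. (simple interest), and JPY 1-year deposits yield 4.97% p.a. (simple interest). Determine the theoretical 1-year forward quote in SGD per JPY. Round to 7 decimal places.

T = 1 year.
JPY accumulates by 1 + 0.0497×1 = 1.049700.
SGD growth factor: 1 + 0.0625×1 = 1.062500.
So F = 122.44 × 1.049700 / 1.062500 = 120.9650 (JPY/SGD).
Invert for SGD per JPY: 1 / 120.9650 = 0.0082669.

0.0082669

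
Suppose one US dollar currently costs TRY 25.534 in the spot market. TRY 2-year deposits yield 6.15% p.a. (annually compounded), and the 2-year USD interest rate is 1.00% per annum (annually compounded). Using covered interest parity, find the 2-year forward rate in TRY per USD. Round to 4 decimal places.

T = 2 years.
Growth of 1 TRY over T: (1 + 0.0615)^2 = 1.12678225.
USD accumulates by (1 + 0.0100)^2 = 1.020100.
CIP: F = S · (grow TRY)/(grow USD) = 25.534 × 1.12678225/1.020100 = 28.204351 TRY per USD.

28.2044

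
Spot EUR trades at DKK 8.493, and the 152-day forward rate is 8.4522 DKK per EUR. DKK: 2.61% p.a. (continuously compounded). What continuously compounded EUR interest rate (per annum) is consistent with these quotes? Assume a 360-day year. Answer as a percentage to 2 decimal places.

3.75%

T = 152/360 years.
CIP gives F = S · g_DKK/g_EUR, so g_DKK/g_EUR = 8.4522/8.493 = 0.9951960.
The DKK side grows by e^(0.0261×152/360) = 1.0110809.
So the EUR growth factor = 1.0159616.
Take logs: ln 1.0159616 / (152/360) = 0.037505, so 3.75%.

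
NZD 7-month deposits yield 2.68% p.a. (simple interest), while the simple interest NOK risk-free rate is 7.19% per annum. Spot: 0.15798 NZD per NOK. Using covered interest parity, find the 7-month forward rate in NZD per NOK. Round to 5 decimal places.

0.15399

T = 7/12 years.
NZD accumulates by 1 + 0.0268×7/12 = 1.0156333.
Growth of 1 NOK over T: 1 + 0.0719×7/12 = 1.0419417.
So F = 0.15798 × 1.0156333 / 1.0419417 = 0.1539911 (NZD/NOK).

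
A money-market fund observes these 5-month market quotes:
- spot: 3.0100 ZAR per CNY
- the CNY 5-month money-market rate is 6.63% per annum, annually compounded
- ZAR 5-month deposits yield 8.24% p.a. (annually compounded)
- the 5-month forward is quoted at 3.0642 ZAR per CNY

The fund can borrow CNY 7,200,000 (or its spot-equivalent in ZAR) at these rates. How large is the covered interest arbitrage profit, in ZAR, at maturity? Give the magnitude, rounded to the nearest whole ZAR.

T = 5/12 years.
Invest the CNY and cover forward: 7,200,000 × 1.0271087299 × 3.0642 = ZAR 22,660,319.31.
Convert at spot and invest in ZAR: 7,200,000 × 3.0100 × 1.03354227 = ZAR 22,398,928.08.
The quoted forward overvalues CNY, so borrow ZAR, buy CNY at spot, deposit the CNY at 6.63%, and sell the proceeds forward at 3.0642.
Arbitrage profit = |22,660,319.31 − 22,398,928.08| = ZAR 261,391.

ZAR 261,391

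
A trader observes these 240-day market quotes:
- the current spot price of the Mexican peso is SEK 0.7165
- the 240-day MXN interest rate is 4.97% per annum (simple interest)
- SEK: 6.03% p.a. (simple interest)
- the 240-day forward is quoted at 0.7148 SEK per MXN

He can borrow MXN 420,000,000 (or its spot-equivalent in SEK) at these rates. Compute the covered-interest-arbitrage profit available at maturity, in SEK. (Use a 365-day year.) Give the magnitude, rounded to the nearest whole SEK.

T = 240/365 years.
Keep in MXN, deliver into the forward: 420,000,000·1.03267945205·0.7148 = SEK 310,026,894.38.
Swap to SEK now, deposit: 420,000,000·0.7165·1.03964931507 = SEK 312,861,668.38.
The quoted forward undervalues MXN, so borrow MXN, convert to SEK at spot, deposit the SEK at 6.03%, and buy MXN forward at 0.7148 to cover the loan.
Arbitrage profit = |310,026,894.38 − 312,861,668.38| = SEK 2,834,774.

SEK 2,834,774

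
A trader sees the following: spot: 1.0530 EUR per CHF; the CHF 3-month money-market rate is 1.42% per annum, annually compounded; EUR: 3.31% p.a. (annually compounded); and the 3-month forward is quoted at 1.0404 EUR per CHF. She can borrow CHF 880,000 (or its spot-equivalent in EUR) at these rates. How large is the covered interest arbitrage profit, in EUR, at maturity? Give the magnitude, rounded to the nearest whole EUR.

EUR 15,430

T = 3/12 years.
Invest the CHF and cover forward: 880,000 × 1.00353125 × 1.0404 = EUR 918,785.04.
Convert at spot and invest in EUR: 880,000 × 1.0530 × 1.00817423 = EUR 934,214.57.
The quoted forward undervalues CHF, so borrow CHF, convert to EUR at spot, deposit the EUR at 3.31%, and buy CHF forward at 1.0404 to cover the loan.
Arbitrage profit = |918,785.04 − 934,214.57| = EUR 15,430.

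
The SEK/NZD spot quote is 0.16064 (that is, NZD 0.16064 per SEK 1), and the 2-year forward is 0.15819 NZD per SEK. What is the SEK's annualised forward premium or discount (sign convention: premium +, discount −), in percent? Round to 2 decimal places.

-0.76%

T = 2 years.
(F − S)/S = (0.15819 − 0.16064)/0.16064 = -0.0152515.
Per annum: -0.0152515 / 2 = -0.007626 = -0.76%.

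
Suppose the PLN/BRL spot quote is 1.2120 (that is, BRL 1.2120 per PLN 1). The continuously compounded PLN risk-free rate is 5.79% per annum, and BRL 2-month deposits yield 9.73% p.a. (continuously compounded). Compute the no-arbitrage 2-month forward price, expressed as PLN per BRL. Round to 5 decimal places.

T = 2/12 years.
BRL growth factor: e^(0.0973×2/12) = 1.0163489.
PLN growth factor: e^(0.0579×2/12) = 1.0096967.
So F = 1.212 × 1.0163489 / 1.0096967 = 1.219985 (BRL/PLN).
Quoted the other way: 1/1.219985 = 0.81968 PLN per BRL.

0.81968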